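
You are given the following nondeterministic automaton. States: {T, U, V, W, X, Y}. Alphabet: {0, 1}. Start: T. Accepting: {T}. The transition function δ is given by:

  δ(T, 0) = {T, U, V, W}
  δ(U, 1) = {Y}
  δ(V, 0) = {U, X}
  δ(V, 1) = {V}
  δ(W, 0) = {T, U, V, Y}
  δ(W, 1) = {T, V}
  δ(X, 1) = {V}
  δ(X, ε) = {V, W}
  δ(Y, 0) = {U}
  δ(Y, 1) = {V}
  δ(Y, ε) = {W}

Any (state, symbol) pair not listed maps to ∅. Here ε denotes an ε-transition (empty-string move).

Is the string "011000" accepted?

Start in {T}.
Read '0': {T} → {T, U, V, W}.
Read '1': {T, U, V, W} → {T, V, W, Y}.
Read '1': {T, V, W, Y} → {T, V}.
Read '0': {T, V} → {T, U, V, W, X}.
Read '0': {T, U, V, W, X} → {T, U, V, W, X, Y}.
Read '0': {T, U, V, W, X, Y} → {T, U, V, W, X, Y}.
The final set {T, U, V, W, X, Y} contains the accepting state T.

Yes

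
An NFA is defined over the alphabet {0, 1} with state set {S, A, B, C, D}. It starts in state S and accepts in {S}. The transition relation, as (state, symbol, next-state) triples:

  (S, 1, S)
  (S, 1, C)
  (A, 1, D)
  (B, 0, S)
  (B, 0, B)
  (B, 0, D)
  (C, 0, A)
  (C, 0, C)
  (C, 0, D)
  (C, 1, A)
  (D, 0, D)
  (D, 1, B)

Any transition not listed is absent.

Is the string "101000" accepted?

Yes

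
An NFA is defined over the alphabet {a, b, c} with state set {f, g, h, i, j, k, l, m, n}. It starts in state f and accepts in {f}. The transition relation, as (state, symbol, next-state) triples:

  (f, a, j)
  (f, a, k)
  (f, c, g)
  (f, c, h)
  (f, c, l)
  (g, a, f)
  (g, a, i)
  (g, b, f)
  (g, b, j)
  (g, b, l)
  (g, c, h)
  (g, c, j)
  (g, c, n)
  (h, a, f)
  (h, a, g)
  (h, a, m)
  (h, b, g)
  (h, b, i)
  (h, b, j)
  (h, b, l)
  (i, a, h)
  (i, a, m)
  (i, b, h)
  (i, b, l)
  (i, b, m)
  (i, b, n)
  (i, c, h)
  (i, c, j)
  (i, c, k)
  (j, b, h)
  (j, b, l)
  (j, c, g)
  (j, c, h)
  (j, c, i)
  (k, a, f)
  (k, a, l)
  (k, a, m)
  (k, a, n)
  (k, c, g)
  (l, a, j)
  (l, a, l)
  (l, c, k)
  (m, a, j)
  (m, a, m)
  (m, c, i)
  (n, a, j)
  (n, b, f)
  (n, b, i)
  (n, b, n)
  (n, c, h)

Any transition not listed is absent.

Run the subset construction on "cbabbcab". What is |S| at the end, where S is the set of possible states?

8

Start in {f}.
Read 'c': {f} → {g, h, l}.
Read 'b': {g, h, l} → {f, g, i, j, l}.
Read 'a': {f, g, i, j, l} → {f, h, i, j, k, l, m}.
Read 'b': {f, h, i, j, k, l, m} → {g, h, i, j, l, m, n}.
Read 'b': {g, h, i, j, l, m, n} → {f, g, h, i, j, l, m, n}.
Read 'c': {f, g, h, i, j, l, m, n} → {g, h, i, j, k, l, n}.
Read 'a': {g, h, i, j, k, l, n} → {f, g, h, i, j, l, m, n}.
Read 'b': {f, g, h, i, j, l, m, n} → {f, g, h, i, j, l, m, n}.
That set has 8 states.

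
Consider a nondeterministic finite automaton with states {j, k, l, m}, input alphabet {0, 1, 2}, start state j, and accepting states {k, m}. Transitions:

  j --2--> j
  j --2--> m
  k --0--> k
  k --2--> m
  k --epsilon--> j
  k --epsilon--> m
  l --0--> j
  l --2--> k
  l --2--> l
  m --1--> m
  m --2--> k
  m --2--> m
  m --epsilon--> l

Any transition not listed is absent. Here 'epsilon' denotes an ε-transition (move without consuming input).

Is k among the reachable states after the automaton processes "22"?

Yes

Start in {j}.
Read '2': j→{j, m}; union {j, m}; ε-closure = {j, l, m}.
Read '2': j→{j, m}, l→{k, l}, m→{k, m}; now {j, k, l, m}.
State k is in {j, k, l, m}.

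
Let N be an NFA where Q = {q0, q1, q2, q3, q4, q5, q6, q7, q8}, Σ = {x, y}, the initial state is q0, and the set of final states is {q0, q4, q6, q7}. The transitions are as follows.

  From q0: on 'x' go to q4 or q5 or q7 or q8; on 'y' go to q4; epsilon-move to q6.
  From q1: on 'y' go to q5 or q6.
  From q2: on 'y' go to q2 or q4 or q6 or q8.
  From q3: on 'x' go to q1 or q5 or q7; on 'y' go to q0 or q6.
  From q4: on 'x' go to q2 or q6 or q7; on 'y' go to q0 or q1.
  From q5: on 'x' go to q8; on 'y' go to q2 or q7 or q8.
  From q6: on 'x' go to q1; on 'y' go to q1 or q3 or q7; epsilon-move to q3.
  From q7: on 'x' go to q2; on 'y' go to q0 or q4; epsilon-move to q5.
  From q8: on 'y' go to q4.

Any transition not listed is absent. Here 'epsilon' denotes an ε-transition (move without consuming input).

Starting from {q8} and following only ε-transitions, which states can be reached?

{q8}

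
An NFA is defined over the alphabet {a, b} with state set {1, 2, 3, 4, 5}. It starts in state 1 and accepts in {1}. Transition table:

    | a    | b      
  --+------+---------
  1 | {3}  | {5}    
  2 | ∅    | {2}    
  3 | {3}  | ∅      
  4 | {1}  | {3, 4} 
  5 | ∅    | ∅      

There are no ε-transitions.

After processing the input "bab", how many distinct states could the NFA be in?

Start in {1}.
Read 'b': 1→{5}; now {5}.
Read 'a': 5→∅; now ∅.
The set is empty and remains empty for the remaining 1 symbol.
That set has 0 states.

0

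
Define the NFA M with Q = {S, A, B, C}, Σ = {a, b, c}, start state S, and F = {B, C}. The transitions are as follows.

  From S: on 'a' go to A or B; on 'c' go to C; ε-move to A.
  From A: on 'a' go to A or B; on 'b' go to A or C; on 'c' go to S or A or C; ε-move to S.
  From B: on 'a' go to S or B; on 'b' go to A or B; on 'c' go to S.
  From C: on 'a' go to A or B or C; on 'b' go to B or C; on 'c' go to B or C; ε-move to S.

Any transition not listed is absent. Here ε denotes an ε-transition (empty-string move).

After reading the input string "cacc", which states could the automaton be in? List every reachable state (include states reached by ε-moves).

{S, A, B, C}

Start: ε-closure({S}) = {S, A}.
Read 'c': {S, A} → {S, A, C}.
Read 'a': {S, A, C} → {S, A, B, C}.
Read 'c': {S, A, B, C} → {S, A, B, C}.
Read 'c': {S, A, B, C} → {S, A, B, C}.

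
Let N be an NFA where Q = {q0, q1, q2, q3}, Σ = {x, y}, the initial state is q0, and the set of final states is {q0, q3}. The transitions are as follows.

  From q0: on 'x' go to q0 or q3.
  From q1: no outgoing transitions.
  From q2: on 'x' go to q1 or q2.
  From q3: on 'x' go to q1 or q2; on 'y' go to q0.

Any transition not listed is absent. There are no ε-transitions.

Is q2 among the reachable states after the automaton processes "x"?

Start in {q0}.
Read 'x': q0→{q0, q3}; now {q0, q3}.
State q2 is not in {q0, q3}.

No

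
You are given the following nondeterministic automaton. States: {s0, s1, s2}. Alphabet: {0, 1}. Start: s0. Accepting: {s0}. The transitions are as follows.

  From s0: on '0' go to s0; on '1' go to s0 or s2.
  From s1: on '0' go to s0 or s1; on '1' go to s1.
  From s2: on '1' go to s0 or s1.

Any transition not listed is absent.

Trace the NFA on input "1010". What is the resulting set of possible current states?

{s0}

Start in {s0}.
Read '1': s0→{s0, s2}; now {s0, s2}.
Read '0': s0→{s0}, s2→∅; now {s0}.
Read '1': s0→{s0, s2}; now {s0, s2}.
Read '0': s0→{s0}, s2→∅; now {s0}.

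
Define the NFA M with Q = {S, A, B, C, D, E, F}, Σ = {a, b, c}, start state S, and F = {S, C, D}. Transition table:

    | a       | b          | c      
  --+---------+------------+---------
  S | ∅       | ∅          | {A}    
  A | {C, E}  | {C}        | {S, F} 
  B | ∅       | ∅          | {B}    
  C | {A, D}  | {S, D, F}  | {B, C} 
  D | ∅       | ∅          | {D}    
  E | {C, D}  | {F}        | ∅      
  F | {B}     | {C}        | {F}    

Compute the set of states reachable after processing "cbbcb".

{C}

Start in {S}.
Read 'c': S→{A}; now {A}.
Read 'b': A→{C}; now {C}.
Read 'b': C→{S, D, F}; now {S, D, F}.
Read 'c': S→{A}, D→{D}, F→{F}; now {A, D, F}.
Read 'b': A→{C}, D→∅, F→{C}; now {C}.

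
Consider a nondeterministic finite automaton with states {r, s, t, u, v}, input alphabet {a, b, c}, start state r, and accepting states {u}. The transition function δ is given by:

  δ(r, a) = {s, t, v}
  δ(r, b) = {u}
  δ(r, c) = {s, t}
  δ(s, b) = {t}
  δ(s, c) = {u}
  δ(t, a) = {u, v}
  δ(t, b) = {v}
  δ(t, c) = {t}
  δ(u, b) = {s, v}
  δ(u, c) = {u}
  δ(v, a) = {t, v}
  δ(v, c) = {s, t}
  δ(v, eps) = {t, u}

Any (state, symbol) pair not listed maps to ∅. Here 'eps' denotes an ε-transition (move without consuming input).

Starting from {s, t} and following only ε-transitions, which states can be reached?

{s, t}

Begin with {s, t}.
No ε-moves leave this set, so the closure equals the set itself.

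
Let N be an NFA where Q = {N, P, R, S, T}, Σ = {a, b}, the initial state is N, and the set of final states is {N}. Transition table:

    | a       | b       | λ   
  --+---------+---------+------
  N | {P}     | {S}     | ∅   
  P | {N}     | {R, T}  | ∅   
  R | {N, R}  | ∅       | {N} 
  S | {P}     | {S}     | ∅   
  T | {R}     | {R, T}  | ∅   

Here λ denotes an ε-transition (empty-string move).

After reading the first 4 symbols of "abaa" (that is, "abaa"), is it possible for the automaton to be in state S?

No

Start in {N}.
Read 'a': N→{P}; now {P}.
Read 'b': P→{R, T}; union {R, T}; ε-closure = {N, R, T}.
Read 'a': N→{P}, R→{N, R}, T→{R}; now {N, P, R}.
Read 'a': N→{P}, P→{N}, R→{N, R}; now {N, P, R}.
State S is not in {N, P, R}.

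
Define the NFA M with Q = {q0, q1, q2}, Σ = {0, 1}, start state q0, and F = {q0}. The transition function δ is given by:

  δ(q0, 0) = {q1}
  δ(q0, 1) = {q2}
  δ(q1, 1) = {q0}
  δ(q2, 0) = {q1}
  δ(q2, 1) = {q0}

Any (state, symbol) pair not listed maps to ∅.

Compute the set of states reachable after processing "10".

{q1}

Start in {q0}.
Read '1': q0→{q2}; now {q2}.
Read '0': q2→{q1}; now {q1}.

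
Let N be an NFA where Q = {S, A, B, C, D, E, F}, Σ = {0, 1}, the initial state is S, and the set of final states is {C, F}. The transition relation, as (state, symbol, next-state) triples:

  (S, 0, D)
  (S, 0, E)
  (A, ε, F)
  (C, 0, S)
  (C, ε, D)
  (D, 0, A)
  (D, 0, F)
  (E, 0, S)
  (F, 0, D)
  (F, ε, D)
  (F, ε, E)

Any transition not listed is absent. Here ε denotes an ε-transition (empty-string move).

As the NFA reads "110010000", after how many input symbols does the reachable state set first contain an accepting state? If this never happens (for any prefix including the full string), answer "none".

none

Start in {S}.
Read '1': S→∅; now ∅.
The set is empty and remains empty for the remaining 8 symbols.
No reachable set along the way intersects F.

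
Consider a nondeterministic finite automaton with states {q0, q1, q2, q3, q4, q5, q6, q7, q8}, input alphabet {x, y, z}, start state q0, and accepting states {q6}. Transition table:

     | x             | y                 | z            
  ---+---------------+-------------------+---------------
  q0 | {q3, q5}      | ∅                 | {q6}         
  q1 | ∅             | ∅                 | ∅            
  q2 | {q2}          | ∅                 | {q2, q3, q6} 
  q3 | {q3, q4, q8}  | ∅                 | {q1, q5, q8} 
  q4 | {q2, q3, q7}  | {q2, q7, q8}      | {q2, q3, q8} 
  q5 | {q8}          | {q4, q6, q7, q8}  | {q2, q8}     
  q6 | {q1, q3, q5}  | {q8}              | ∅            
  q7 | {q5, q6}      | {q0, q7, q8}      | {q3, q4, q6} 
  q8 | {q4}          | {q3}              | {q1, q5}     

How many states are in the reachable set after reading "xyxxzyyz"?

Start in {q0}.
Read 'x': q0→{q3, q5}; now {q3, q5}.
Read 'y': q3→∅, q5→{q4, q6, q7, q8}; now {q4, q6, q7, q8}.
Read 'x': q4→{q2, q3, q7}, q6→{q1, q3, q5}, q7→{q5, q6}, q8→{q4}; now {q1, q2, q3, q4, q5, q6, q7}.
Read 'x': q1→∅, q2→{q2}, q3→{q3, q4, q8}, q4→{q2, q3, q7}, q5→{q8}, q6→{q1, q3, q5}, q7→{q5, q6}; now {q1, q2, q3, q4, q5, q6, q7, q8}.
Read 'z': q1→∅, q2→{q2, q3, q6}, q3→{q1, q5, q8}, q4→{q2, q3, q8}, q5→{q2, q8}, q6→∅, q7→{q3, q4, q6}, q8→{q1, q5}; now {q1, q2, q3, q4, q5, q6, q8}.
Read 'y': q1→∅, q2→∅, q3→∅, q4→{q2, q7, q8}, q5→{q4, q6, q7, q8}, q6→{q8}, q8→{q3}; now {q2, q3, q4, q6, q7, q8}.
Read 'y': q2→∅, q3→∅, q4→{q2, q7, q8}, q6→{q8}, q7→{q0, q7, q8}, q8→{q3}; now {q0, q2, q3, q7, q8}.
Read 'z': q0→{q6}, q2→{q2, q3, q6}, q3→{q1, q5, q8}, q7→{q3, q4, q6}, q8→{q1, q5}; now {q1, q2, q3, q4, q5, q6, q8}.
That set has 7 states.

7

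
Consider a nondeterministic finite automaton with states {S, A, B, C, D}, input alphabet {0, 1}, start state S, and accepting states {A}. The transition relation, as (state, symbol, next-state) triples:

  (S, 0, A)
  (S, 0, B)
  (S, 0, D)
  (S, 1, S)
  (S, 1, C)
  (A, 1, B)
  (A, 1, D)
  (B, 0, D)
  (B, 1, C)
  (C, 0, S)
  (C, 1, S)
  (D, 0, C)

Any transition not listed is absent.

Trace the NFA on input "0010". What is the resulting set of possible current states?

{A, B, D}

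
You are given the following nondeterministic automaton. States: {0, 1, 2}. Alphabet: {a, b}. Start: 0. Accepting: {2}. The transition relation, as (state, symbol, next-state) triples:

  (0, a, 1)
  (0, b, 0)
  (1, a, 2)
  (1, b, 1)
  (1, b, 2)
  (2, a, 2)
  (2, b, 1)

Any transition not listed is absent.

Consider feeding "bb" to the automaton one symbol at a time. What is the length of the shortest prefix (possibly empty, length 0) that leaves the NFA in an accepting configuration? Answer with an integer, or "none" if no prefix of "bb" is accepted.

none

Start in {0}.
Read 'b': {0} → {0}.
Read 'b': {0} → {0}.
No reachable set along the way intersects F.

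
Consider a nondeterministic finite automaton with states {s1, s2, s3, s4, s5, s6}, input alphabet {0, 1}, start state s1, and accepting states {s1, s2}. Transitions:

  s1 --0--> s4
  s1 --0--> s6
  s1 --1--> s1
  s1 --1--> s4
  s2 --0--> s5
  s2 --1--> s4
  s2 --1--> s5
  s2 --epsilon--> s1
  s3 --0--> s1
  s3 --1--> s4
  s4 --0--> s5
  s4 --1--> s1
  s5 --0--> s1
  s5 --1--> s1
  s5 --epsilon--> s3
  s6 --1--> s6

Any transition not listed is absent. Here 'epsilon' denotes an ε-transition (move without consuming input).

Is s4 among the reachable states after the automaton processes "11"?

Start in {s1}.
Read '1': s1→{s1, s4}; now {s1, s4}.
Read '1': s1→{s1, s4}, s4→{s1}; now {s1, s4}.
State s4 is in {s1, s4}.

Yes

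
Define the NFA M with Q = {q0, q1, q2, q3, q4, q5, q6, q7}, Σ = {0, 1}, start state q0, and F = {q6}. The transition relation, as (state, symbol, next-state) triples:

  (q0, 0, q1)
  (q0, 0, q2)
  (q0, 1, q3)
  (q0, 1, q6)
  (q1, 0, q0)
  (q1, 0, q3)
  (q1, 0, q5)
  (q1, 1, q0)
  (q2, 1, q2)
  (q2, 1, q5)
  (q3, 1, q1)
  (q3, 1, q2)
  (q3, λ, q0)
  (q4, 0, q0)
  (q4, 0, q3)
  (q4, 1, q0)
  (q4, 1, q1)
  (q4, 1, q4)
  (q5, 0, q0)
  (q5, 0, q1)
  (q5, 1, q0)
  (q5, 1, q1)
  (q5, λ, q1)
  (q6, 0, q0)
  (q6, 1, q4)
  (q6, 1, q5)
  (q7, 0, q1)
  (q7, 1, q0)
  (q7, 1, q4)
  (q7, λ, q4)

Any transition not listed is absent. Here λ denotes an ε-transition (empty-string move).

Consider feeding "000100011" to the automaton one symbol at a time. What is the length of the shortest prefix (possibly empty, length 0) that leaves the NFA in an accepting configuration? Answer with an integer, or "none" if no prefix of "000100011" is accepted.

4

Start in {q0}.
Read '0': q0→{q1, q2}; now {q1, q2}.
Read '0': q1→{q0, q3, q5}, q2→∅; union {q0, q3, q5}; ε-closure = {q0, q1, q3, q5}.
Read '0': q0→{q1, q2}, q1→{q0, q3, q5}, q3→∅, q5→{q0, q1}; now {q0, q1, q2, q3, q5}.
Read '1': q0→{q3, q6}, q1→{q0}, q2→{q2, q5}, q3→{q1, q2}, q5→{q0, q1}; now {q0, q1, q2, q3, q5, q6}.
None of the earlier sets intersect F, but {q0, q1, q2, q3, q5, q6} does.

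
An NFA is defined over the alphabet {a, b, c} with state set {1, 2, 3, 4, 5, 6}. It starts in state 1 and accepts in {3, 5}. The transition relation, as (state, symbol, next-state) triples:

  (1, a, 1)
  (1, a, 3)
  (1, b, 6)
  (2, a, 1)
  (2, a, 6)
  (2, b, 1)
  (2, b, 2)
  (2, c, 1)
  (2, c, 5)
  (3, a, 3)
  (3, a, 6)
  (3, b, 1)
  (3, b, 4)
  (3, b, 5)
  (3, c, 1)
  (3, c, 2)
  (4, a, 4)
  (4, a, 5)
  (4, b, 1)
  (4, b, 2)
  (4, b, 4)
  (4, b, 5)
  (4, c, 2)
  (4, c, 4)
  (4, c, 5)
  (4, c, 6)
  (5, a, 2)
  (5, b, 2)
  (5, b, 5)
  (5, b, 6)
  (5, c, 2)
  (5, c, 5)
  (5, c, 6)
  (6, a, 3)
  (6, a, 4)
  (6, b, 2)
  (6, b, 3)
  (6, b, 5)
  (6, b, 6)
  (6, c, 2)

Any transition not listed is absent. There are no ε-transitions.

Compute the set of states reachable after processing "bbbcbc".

Start in {1}.
Read 'b': 1→{6}; now {6}.
Read 'b': 6→{2, 3, 5, 6}; now {2, 3, 5, 6}.
Read 'b': 2→{1, 2}, 3→{1, 4, 5}, 5→{2, 5, 6}, 6→{2, 3, 5, 6}; now {1, 2, 3, 4, 5, 6}.
Read 'c': 1→∅, 2→{1, 5}, 3→{1, 2}, 4→{2, 4, 5, 6}, 5→{2, 5, 6}, 6→{2}; now {1, 2, 4, 5, 6}.
Read 'b': 1→{6}, 2→{1, 2}, 4→{1, 2, 4, 5}, 5→{2, 5, 6}, 6→{2, 3, 5, 6}; now {1, 2, 3, 4, 5, 6}.
Read 'c': 1→∅, 2→{1, 5}, 3→{1, 2}, 4→{2, 4, 5, 6}, 5→{2, 5, 6}, 6→{2}; now {1, 2, 4, 5, 6}.

{1, 2, 4, 5, 6}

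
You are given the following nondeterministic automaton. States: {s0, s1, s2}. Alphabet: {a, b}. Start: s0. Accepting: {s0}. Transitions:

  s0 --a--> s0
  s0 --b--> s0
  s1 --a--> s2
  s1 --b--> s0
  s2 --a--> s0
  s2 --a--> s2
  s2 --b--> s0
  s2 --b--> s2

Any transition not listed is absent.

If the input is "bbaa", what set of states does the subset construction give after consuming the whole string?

{s0}

Start in {s0}.
Read 'b': s0→{s0}; now {s0}.
Read 'b': s0→{s0}; now {s0}.
Read 'a': s0→{s0}; now {s0}.
Read 'a': s0→{s0}; now {s0}.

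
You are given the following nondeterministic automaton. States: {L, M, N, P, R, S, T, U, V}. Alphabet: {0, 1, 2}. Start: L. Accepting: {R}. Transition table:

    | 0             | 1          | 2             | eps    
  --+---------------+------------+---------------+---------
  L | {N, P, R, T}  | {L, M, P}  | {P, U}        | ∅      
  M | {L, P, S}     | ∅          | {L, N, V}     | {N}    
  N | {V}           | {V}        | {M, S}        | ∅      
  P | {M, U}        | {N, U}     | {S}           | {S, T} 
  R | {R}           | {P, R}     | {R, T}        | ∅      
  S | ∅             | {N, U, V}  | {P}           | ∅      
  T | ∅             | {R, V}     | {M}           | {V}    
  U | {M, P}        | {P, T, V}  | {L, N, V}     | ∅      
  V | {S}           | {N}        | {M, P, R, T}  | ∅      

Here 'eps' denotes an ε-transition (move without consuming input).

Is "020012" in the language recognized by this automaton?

Start in {L}.
Read '0': {L} → {N, P, R, S, T, V}.
Read '2': {N, P, R, S, T, V} → {M, N, P, R, S, T, V}.
Read '0': {M, N, P, R, S, T, V} → {L, M, N, P, R, S, T, U, V}.
Read '0': {L, M, N, P, R, S, T, U, V} → {L, M, N, P, R, S, T, U, V}.
Read '1': {L, M, N, P, R, S, T, U, V} → {L, M, N, P, R, S, T, U, V}.
Read '2': {L, M, N, P, R, S, T, U, V} → {L, M, N, P, R, S, T, U, V}.
The final set {L, M, N, P, R, S, T, U, V} contains the accepting state R.

Yes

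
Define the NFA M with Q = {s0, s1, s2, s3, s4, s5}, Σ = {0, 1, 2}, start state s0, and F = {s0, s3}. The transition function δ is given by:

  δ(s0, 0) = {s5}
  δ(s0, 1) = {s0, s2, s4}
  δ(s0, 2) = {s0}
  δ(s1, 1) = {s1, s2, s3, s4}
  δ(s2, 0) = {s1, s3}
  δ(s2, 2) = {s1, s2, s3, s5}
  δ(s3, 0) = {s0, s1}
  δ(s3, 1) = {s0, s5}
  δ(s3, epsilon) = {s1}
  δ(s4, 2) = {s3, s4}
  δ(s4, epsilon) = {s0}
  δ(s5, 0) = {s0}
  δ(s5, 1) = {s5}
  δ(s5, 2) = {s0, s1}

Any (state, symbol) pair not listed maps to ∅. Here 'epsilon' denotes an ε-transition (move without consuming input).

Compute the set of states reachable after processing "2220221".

Start in {s0}.
Read '2': {s0} → {s0}.
Read '2': {s0} → {s0}.
Read '2': {s0} → {s0}.
Read '0': {s0} → {s5}.
Read '2': {s5} → {s0, s1}.
Read '2': {s0, s1} → {s0}.
Read '1': {s0} → {s0, s2, s4}.

{s0, s2, s4}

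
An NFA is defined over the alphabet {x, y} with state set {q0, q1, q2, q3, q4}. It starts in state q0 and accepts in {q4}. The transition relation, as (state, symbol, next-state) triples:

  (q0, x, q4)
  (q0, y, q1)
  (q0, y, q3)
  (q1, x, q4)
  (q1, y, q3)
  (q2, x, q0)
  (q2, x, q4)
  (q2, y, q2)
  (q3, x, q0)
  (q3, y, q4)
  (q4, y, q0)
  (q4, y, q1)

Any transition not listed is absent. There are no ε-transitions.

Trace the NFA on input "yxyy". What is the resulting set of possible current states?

{q1, q3, q4}

Start in {q0}.
Read 'y': q0→{q1, q3}; now {q1, q3}.
Read 'x': q1→{q4}, q3→{q0}; now {q0, q4}.
Read 'y': q0→{q1, q3}, q4→{q0, q1}; now {q0, q1, q3}.
Read 'y': q0→{q1, q3}, q1→{q3}, q3→{q4}; now {q1, q3, q4}.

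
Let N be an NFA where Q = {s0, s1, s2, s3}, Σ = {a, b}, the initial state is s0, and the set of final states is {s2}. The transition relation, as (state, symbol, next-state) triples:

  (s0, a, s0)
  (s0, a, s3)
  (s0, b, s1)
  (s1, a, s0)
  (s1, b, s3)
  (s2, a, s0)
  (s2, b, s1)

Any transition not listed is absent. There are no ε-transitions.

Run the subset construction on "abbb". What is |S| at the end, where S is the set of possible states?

0

Start in {s0}.
Read 'a': s0→{s0, s3}; now {s0, s3}.
Read 'b': s0→{s1}, s3→∅; now {s1}.
Read 'b': s1→{s3}; now {s3}.
Read 'b': s3→∅; now ∅.
That set has 0 states.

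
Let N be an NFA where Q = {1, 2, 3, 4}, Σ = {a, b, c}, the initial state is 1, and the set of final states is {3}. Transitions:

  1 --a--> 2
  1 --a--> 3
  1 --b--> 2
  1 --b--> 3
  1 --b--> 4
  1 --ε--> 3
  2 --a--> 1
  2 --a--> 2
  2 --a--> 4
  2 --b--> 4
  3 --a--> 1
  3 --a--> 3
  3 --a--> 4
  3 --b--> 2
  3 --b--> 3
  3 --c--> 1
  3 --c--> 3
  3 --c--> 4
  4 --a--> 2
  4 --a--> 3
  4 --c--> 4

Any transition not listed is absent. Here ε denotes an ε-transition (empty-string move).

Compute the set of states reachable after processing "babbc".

Start: ε-closure({1}) = {1, 3}.
Read 'b': {1, 3} → {2, 3, 4}.
Read 'a': {2, 3, 4} → {1, 2, 3, 4}.
Read 'b': {1, 2, 3, 4} → {2, 3, 4}.
Read 'b': {2, 3, 4} → {2, 3, 4}.
Read 'c': {2, 3, 4} → {1, 3, 4}.

{1, 3, 4}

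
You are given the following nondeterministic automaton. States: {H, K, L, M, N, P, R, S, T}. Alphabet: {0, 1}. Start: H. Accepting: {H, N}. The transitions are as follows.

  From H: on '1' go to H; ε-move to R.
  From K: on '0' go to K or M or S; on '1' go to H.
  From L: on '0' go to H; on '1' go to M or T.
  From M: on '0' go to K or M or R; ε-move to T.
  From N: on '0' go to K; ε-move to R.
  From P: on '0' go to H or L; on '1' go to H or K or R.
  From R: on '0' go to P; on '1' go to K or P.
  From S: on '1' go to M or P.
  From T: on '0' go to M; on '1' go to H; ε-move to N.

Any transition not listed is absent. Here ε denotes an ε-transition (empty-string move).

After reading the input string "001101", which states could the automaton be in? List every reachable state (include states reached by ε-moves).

Start: ε-closure({H}) = {H, R}.
Read '0': {H, R} → {P}.
Read '0': {P} → {H, L, R}.
Read '1': {H, L, R} → {H, K, M, N, P, R, T}.
Read '1': {H, K, M, N, P, R, T} → {H, K, P, R}.
Read '0': {H, K, P, R} → {H, K, L, M, N, P, R, S, T}.
Read '1': {H, K, L, M, N, P, R, S, T} → {H, K, M, N, P, R, T}.

{H, K, M, N, P, R, T}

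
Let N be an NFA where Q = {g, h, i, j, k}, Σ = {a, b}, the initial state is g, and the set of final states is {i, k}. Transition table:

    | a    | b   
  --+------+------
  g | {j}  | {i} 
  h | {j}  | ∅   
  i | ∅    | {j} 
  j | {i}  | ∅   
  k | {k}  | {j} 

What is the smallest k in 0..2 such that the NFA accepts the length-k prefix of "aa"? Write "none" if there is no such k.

Start in {g}.
Read 'a': {g} → {j}.
Read 'a': {j} → {i}.
None of the earlier sets intersect F, but {i} does.

2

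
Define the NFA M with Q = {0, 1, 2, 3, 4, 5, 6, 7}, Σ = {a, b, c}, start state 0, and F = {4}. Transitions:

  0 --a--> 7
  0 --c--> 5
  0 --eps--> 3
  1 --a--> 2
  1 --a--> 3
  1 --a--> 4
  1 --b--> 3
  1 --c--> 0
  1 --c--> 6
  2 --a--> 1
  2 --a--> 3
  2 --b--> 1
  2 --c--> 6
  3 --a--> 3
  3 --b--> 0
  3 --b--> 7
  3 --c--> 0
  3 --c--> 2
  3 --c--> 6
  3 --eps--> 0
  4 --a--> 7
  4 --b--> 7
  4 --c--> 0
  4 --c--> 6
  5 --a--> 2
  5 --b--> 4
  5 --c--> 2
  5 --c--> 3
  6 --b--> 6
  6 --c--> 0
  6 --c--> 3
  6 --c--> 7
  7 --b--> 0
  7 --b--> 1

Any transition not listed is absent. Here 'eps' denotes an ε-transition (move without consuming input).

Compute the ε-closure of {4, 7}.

Begin with {4, 7}.
No ε-moves leave this set, so the closure equals the set itself.

{4, 7}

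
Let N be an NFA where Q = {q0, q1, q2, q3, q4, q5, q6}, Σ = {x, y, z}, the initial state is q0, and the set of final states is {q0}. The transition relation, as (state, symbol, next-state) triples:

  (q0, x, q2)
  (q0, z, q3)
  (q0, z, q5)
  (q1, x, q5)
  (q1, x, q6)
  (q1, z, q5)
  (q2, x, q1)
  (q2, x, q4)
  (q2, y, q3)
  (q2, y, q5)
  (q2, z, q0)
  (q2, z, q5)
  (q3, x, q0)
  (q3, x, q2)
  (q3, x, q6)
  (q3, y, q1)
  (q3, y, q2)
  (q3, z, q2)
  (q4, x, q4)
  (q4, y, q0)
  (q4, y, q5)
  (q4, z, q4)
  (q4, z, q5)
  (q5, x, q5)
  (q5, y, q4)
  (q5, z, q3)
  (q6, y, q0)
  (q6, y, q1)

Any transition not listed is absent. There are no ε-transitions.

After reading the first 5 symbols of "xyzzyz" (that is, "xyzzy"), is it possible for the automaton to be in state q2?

Start in {q0}.
Read 'x': q0→{q2}; now {q2}.
Read 'y': q2→{q3, q5}; now {q3, q5}.
Read 'z': q3→{q2}, q5→{q3}; now {q2, q3}.
Read 'z': q2→{q0, q5}, q3→{q2}; now {q0, q2, q5}.
Read 'y': q0→∅, q2→{q3, q5}, q5→{q4}; now {q3, q4, q5}.
State q2 is not in {q3, q4, q5}.

No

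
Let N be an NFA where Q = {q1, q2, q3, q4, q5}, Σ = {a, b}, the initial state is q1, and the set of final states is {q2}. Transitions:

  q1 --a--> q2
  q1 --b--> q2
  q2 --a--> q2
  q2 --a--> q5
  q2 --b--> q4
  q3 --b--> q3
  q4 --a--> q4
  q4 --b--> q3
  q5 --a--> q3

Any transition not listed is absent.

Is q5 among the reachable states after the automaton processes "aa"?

Start in {q1}.
Read 'a': {q1} → {q2}.
Read 'a': {q2} → {q2, q5}.
State q5 is in {q2, q5}.

Yes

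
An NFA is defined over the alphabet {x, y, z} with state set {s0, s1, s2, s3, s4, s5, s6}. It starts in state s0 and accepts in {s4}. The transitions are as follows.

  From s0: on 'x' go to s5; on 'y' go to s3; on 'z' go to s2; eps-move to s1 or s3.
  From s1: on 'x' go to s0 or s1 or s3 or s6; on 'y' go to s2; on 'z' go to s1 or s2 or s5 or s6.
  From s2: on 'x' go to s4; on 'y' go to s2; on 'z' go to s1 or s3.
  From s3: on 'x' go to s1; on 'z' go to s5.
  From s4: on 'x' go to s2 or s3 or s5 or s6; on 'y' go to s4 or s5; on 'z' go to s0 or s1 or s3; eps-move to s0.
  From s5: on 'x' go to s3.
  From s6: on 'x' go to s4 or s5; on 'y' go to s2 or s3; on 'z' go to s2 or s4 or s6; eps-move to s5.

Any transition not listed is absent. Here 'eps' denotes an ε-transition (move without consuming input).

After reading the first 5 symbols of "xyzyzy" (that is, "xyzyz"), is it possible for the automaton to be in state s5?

No

Start: ε-closure({s0}) = {s0, s1, s3}.
Read 'x': {s0, s1, s3} → {s0, s1, s3, s5, s6}.
Read 'y': {s0, s1, s3, s5, s6} → {s2, s3}.
Read 'z': {s2, s3} → {s1, s3, s5}.
Read 'y': {s1, s3, s5} → {s2}.
Read 'z': {s2} → {s1, s3}.
State s5 is not in {s1, s3}.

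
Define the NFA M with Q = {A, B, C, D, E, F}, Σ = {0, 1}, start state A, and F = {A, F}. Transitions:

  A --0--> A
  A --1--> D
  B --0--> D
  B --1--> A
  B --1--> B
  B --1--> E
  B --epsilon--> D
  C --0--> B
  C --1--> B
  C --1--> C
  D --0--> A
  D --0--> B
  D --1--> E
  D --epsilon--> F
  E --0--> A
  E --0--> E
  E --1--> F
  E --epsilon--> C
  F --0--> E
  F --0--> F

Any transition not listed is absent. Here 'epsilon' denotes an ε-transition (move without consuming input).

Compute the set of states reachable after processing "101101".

Start in {A}.
Read '1': {A} → {D, F}.
Read '0': {D, F} → {A, B, C, D, E, F}.
Read '1': {A, B, C, D, E, F} → {A, B, C, D, E, F}.
Read '1': {A, B, C, D, E, F} → {A, B, C, D, E, F}.
Read '0': {A, B, C, D, E, F} → {A, B, C, D, E, F}.
Read '1': {A, B, C, D, E, F} → {A, B, C, D, E, F}.

{A, B, C, D, E, F}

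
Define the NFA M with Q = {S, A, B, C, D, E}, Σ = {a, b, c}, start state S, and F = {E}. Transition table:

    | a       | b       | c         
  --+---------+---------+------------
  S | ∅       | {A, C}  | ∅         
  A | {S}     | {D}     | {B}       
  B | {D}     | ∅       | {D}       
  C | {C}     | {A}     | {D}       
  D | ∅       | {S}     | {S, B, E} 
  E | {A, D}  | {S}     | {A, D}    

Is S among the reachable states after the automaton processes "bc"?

Start in {S}.
Read 'b': {S} → {A, C}.
Read 'c': {A, C} → {B, D}.
State S is not in {B, D}.

No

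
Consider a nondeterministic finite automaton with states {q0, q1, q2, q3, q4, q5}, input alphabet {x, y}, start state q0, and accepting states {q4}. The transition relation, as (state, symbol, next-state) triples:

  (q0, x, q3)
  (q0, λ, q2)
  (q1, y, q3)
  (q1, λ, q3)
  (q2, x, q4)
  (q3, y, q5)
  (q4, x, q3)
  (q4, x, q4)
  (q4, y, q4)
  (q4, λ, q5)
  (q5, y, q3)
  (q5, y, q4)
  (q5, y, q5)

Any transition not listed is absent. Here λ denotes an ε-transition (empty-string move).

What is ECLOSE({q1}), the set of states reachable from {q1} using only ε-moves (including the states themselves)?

Begin with {q1}.
ε-move q1 → q3; add q3.

{q1, q3}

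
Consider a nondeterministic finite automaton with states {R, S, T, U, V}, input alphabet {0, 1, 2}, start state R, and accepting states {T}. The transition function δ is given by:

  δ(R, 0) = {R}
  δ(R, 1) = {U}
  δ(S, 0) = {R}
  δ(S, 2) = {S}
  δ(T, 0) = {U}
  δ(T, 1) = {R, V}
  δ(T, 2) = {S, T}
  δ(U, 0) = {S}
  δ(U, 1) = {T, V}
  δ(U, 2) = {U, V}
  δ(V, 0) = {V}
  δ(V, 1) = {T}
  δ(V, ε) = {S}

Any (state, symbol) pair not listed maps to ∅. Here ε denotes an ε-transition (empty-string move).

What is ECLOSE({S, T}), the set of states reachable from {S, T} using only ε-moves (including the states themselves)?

{S, T}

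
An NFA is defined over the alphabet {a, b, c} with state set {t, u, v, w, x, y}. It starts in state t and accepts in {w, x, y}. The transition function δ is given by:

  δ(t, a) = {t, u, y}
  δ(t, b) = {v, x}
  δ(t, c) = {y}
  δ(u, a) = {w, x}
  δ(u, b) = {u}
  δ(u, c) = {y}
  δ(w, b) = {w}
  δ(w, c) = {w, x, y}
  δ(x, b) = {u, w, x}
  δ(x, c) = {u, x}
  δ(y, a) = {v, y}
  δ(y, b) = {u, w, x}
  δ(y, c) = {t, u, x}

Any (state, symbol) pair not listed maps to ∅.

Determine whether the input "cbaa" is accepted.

Start in {t}.
Read 'c': t→{y}; now {y}.
Read 'b': y→{u, w, x}; now {u, w, x}.
Read 'a': u→{w, x}, w→∅, x→∅; now {w, x}.
Read 'a': w→∅, x→∅; now ∅.
The final set ∅ contains no accepting state.

No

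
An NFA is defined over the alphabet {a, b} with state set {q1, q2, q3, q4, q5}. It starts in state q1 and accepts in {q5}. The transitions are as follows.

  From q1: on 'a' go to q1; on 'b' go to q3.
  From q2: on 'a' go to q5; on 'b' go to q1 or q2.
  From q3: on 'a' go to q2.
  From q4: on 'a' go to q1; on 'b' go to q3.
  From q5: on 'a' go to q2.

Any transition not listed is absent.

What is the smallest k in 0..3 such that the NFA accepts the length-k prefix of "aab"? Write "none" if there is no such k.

Start in {q1}.
Read 'a': q1→{q1}; now {q1}.
Read 'a': q1→{q1}; now {q1}.
Read 'b': q1→{q3}; now {q3}.
No reachable set along the way intersects F.

none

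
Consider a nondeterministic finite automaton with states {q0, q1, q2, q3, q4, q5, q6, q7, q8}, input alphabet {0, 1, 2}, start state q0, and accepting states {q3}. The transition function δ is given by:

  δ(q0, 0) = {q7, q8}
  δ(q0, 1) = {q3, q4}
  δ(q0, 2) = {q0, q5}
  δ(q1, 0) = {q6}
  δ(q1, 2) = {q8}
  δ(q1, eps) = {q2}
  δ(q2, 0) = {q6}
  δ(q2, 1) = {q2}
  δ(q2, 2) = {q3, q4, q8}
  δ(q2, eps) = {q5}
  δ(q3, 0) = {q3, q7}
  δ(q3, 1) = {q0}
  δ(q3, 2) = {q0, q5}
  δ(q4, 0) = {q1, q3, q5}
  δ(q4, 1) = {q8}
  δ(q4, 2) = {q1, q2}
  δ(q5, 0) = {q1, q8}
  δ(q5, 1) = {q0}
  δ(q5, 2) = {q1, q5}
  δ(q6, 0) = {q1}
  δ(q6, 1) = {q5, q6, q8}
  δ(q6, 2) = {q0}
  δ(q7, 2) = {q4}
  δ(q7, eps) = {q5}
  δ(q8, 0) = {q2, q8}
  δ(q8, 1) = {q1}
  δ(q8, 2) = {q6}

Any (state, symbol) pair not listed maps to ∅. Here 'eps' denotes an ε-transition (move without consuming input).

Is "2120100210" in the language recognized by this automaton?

Start in {q0}.
Read '2': {q0} → {q0, q5}.
Read '1': {q0, q5} → {q0, q3, q4}.
Read '2': {q0, q3, q4} → {q0, q1, q2, q5}.
Read '0': {q0, q1, q2, q5} → {q1, q2, q5, q6, q7, q8}.
Read '1': {q1, q2, q5, q6, q7, q8} → {q0, q1, q2, q5, q6, q8}.
Read '0': {q0, q1, q2, q5, q6, q8} → {q1, q2, q5, q6, q7, q8}.
Read '0': {q1, q2, q5, q6, q7, q8} → {q1, q2, q5, q6, q8}.
Read '2': {q1, q2, q5, q6, q8} → {q0, q1, q2, q3, q4, q5, q6, q8}.
Read '1': {q0, q1, q2, q3, q4, q5, q6, q8} → {q0, q1, q2, q3, q4, q5, q6, q8}.
Read '0': {q0, q1, q2, q3, q4, q5, q6, q8} → {q1, q2, q3, q5, q6, q7, q8}.
The final set {q1, q2, q3, q5, q6, q7, q8} contains the accepting state q3.

Yes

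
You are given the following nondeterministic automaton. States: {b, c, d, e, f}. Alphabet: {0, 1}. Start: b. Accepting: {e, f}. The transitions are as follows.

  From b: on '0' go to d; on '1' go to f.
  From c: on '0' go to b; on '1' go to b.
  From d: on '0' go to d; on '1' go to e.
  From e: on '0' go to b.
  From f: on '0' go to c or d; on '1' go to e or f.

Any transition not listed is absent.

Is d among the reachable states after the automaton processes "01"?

No

Start in {b}.
Read '0': {b} → {d}.
Read '1': {d} → {e}.
State d is not in {e}.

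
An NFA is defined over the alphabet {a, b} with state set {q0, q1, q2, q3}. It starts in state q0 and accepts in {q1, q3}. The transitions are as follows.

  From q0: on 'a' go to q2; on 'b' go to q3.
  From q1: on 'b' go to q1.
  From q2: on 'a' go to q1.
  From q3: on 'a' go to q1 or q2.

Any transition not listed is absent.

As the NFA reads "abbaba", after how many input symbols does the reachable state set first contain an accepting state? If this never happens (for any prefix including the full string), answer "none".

none

Start in {q0}.
Read 'a': {q0} → {q2}.
Read 'b': {q2} → ∅.
The set is empty and remains empty for the remaining 4 symbols.
No reachable set along the way intersects F.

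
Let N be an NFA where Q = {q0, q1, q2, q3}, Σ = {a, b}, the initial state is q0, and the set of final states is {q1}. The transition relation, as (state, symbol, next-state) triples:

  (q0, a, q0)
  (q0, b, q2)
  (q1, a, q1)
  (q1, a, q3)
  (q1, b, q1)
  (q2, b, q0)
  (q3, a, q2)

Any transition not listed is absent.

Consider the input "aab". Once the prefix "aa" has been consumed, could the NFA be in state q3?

No

Start in {q0}.
Read 'a': {q0} → {q0}.
Read 'a': {q0} → {q0}.
State q3 is not in {q0}.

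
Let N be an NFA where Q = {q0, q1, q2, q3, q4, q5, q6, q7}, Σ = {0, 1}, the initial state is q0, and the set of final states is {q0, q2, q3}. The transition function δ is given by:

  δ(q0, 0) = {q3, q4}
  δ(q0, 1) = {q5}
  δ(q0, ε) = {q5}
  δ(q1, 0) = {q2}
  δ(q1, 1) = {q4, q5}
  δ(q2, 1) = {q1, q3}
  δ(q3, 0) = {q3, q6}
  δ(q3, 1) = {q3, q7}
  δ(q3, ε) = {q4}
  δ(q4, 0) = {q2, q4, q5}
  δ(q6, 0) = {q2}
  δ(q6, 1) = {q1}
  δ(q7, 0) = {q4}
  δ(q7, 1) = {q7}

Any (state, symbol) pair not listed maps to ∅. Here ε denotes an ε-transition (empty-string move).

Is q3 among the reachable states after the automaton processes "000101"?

Start: ε-closure({q0}) = {q0, q5}.
Read '0': q0→{q3, q4}, q5→∅; now {q3, q4}.
Read '0': q3→{q3, q6}, q4→{q2, q4, q5}; now {q2, q3, q4, q5, q6}.
Read '0': q2→∅, q3→{q3, q6}, q4→{q2, q4, q5}, q5→∅, q6→{q2}; now {q2, q3, q4, q5, q6}.
Read '1': q2→{q1, q3}, q3→{q3, q7}, q4→∅, q5→∅, q6→{q1}; union {q1, q3, q7}; ε-closure = {q1, q3, q4, q7}.
Read '0': q1→{q2}, q3→{q3, q6}, q4→{q2, q4, q5}, q7→{q4}; now {q2, q3, q4, q5, q6}.
Read '1': q2→{q1, q3}, q3→{q3, q7}, q4→∅, q5→∅, q6→{q1}; union {q1, q3, q7}; ε-closure = {q1, q3, q4, q7}.
State q3 is in {q1, q3, q4, q7}.

Yes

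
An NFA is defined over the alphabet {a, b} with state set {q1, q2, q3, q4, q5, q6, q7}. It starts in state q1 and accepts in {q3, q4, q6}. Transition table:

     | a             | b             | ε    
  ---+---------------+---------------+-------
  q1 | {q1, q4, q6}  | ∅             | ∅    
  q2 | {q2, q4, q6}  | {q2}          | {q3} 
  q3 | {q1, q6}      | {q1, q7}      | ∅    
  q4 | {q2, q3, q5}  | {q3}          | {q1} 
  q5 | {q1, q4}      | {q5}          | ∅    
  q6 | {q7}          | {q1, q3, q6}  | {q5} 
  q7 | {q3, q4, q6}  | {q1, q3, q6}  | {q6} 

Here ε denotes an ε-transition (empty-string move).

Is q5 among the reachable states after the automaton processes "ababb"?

Yes

Start in {q1}.
Read 'a': q1→{q1, q4, q6}; union {q1, q4, q6}; ε-closure = {q1, q4, q5, q6}.
Read 'b': q1→∅, q4→{q3}, q5→{q5}, q6→{q1, q3, q6}; now {q1, q3, q5, q6}.
Read 'a': q1→{q1, q4, q6}, q3→{q1, q6}, q5→{q1, q4}, q6→{q7}; union {q1, q4, q6, q7}; ε-closure = {q1, q4, q5, q6, q7}.
Read 'b': q1→∅, q4→{q3}, q5→{q5}, q6→{q1, q3, q6}, q7→{q1, q3, q6}; now {q1, q3, q5, q6}.
Read 'b': q1→∅, q3→{q1, q7}, q5→{q5}, q6→{q1, q3, q6}; now {q1, q3, q5, q6, q7}.
State q5 is in {q1, q3, q5, q6, q7}.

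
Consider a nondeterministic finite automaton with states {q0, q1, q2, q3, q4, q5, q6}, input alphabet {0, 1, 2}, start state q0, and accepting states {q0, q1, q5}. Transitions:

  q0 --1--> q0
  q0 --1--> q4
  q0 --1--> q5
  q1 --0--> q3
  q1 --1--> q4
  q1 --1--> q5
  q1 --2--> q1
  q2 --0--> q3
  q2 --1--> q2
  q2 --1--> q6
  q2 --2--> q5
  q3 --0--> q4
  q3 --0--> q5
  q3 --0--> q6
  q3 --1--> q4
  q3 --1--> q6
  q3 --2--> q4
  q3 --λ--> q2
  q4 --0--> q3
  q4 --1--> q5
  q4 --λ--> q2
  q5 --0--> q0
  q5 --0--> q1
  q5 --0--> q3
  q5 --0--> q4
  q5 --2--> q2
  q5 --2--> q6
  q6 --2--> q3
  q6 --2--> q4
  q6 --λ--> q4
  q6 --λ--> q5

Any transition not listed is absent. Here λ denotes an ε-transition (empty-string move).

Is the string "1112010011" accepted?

Start in {q0}.
Read '1': q0→{q0, q4, q5}; union {q0, q4, q5}; ε-closure = {q0, q2, q4, q5}.
Read '1': q0→{q0, q4, q5}, q2→{q2, q6}, q4→{q5}, q5→∅; now {q0, q2, q4, q5, q6}.
Read '1': q0→{q0, q4, q5}, q2→{q2, q6}, q4→{q5}, q5→∅, q6→∅; now {q0, q2, q4, q5, q6}.
Read '2': q0→∅, q2→{q5}, q4→∅, q5→{q2, q6}, q6→{q3, q4}; now {q2, q3, q4, q5, q6}.
Read '0': q2→{q3}, q3→{q4, q5, q6}, q4→{q3}, q5→{q0, q1, q3, q4}, q6→∅; union {q0, q1, q3, q4, q5, q6}; ε-closure = {q0, q1, q2, q3, q4, q5, q6}.
Read '1': q0→{q0, q4, q5}, q1→{q4, q5}, q2→{q2, q6}, q3→{q4, q6}, q4→{q5}, q5→∅, q6→∅; now {q0, q2, q4, q5, q6}.
Read '0': q0→∅, q2→{q3}, q4→{q3}, q5→{q0, q1, q3, q4}, q6→∅; union {q0, q1, q3, q4}; ε-closure = {q0, q1, q2, q3, q4}.
Read '0': q0→∅, q1→{q3}, q2→{q3}, q3→{q4, q5, q6}, q4→{q3}; union {q3, q4, q5, q6}; ε-closure = {q2, q3, q4, q5, q6}.
Read '1': q2→{q2, q6}, q3→{q4, q6}, q4→{q5}, q5→∅, q6→∅; now {q2, q4, q5, q6}.
Read '1': q2→{q2, q6}, q4→{q5}, q5→∅, q6→∅; union {q2, q5, q6}; ε-closure = {q2, q4, q5, q6}.
The final set {q2, q4, q5, q6} contains the accepting state q5.

Yes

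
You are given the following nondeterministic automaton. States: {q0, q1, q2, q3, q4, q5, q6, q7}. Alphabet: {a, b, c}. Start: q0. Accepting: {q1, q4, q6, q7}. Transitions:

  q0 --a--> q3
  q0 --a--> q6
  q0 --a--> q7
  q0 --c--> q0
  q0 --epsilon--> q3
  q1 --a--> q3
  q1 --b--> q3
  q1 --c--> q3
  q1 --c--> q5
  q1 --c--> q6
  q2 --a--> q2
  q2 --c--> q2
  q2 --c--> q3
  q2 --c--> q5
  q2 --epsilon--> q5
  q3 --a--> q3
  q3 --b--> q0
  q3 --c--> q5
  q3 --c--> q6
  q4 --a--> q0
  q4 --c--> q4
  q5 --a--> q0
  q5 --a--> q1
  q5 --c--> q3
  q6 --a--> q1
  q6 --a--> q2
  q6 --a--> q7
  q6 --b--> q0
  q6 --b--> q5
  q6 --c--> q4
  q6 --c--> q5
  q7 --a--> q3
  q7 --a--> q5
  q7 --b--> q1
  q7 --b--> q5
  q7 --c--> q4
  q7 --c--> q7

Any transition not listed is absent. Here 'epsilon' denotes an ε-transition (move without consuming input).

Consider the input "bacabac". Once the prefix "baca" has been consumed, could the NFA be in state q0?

Yes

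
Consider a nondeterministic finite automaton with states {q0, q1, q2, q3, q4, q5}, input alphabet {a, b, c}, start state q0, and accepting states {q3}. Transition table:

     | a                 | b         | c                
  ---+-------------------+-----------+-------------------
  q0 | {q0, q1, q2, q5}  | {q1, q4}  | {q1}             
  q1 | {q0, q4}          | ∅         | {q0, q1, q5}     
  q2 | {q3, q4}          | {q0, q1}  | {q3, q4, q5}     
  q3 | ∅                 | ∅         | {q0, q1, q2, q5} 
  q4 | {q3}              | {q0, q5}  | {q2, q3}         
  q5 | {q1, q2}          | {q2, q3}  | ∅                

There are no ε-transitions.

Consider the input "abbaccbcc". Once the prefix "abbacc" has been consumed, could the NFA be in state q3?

Yes

Start in {q0}.
Read 'a': q0→{q0, q1, q2, q5}; now {q0, q1, q2, q5}.
Read 'b': q0→{q1, q4}, q1→∅, q2→{q0, q1}, q5→{q2, q3}; now {q0, q1, q2, q3, q4}.
Read 'b': q0→{q1, q4}, q1→∅, q2→{q0, q1}, q3→∅, q4→{q0, q5}; now {q0, q1, q4, q5}.
Read 'a': q0→{q0, q1, q2, q5}, q1→{q0, q4}, q4→{q3}, q5→{q1, q2}; now {q0, q1, q2, q3, q4, q5}.
Read 'c': q0→{q1}, q1→{q0, q1, q5}, q2→{q3, q4, q5}, q3→{q0, q1, q2, q5}, q4→{q2, q3}, q5→∅; now {q0, q1, q2, q3, q4, q5}.
Read 'c': q0→{q1}, q1→{q0, q1, q5}, q2→{q3, q4, q5}, q3→{q0, q1, q2, q5}, q4→{q2, q3}, q5→∅; now {q0, q1, q2, q3, q4, q5}.
State q3 is in {q0, q1, q2, q3, q4, q5}.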